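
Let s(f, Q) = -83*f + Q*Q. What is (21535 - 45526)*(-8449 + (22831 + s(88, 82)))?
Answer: -331123782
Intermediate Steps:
s(f, Q) = Q**2 - 83*f (s(f, Q) = -83*f + Q**2 = Q**2 - 83*f)
(21535 - 45526)*(-8449 + (22831 + s(88, 82))) = (21535 - 45526)*(-8449 + (22831 + (82**2 - 83*88))) = -23991*(-8449 + (22831 + (6724 - 7304))) = -23991*(-8449 + (22831 - 580)) = -23991*(-8449 + 22251) = -23991*13802 = -331123782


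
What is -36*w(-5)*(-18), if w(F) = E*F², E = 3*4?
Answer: 194400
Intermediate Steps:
E = 12
w(F) = 12*F²
-36*w(-5)*(-18) = -432*(-5)²*(-18) = -432*25*(-18) = -36*300*(-18) = -10800*(-18) = 194400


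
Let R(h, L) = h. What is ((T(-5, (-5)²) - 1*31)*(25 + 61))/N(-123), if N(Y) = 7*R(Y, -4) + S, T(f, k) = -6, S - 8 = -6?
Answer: 3182/859 ≈ 3.7043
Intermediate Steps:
S = 2 (S = 8 - 6 = 2)
N(Y) = 2 + 7*Y (N(Y) = 7*Y + 2 = 2 + 7*Y)
((T(-5, (-5)²) - 1*31)*(25 + 61))/N(-123) = ((-6 - 1*31)*(25 + 61))/(2 + 7*(-123)) = ((-6 - 31)*86)/(2 - 861) = -37*86/(-859) = -3182*(-1/859) = 3182/859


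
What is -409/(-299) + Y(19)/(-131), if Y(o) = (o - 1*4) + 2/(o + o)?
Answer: 932487/744211 ≈ 1.2530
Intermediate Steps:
Y(o) = -4 + o + 1/o (Y(o) = (o - 4) + 2/(2*o) = (-4 + o) + (1/(2*o))*2 = (-4 + o) + 1/o = -4 + o + 1/o)
-409/(-299) + Y(19)/(-131) = -409/(-299) + (-4 + 19 + 1/19)/(-131) = -409*(-1/299) + (-4 + 19 + 1/19)*(-1/131) = 409/299 + (286/19)*(-1/131) = 409/299 - 286/2489 = 932487/744211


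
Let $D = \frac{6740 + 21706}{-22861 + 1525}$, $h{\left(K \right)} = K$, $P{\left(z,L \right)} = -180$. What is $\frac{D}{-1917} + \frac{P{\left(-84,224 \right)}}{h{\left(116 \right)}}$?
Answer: $- \frac{306620851}{197688708} \approx -1.551$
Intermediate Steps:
$D = - \frac{4741}{3556}$ ($D = \frac{28446}{-21336} = 28446 \left(- \frac{1}{21336}\right) = - \frac{4741}{3556} \approx -1.3332$)
$\frac{D}{-1917} + \frac{P{\left(-84,224 \right)}}{h{\left(116 \right)}} = - \frac{4741}{3556 \left(-1917\right)} - \frac{180}{116} = \left(- \frac{4741}{3556}\right) \left(- \frac{1}{1917}\right) - \frac{45}{29} = \frac{4741}{6816852} - \frac{45}{29} = - \frac{306620851}{197688708}$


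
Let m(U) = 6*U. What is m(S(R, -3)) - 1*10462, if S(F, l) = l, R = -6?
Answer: -10480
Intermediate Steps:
m(S(R, -3)) - 1*10462 = 6*(-3) - 1*10462 = -18 - 10462 = -10480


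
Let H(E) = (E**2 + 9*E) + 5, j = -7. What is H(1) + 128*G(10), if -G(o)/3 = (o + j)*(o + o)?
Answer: -23025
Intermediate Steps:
G(o) = -6*o*(-7 + o) (G(o) = -3*(o - 7)*(o + o) = -3*(-7 + o)*2*o = -6*o*(-7 + o))
H(E) = 5 + E**2 + 9*E
H(1) + 128*G(10) = (5 + 1**2 + 9*1) + 128*(6*10*(7 - 1*10)) = (5 + 1 + 9) + 128*(6*10*(7 - 10)) = 15 + 128*(6*10*(-3)) = 15 + 128*(-180) = 15 - 23040 = -23025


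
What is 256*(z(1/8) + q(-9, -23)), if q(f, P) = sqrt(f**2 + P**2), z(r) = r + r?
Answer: 64 + 256*sqrt(610) ≈ 6386.7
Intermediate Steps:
z(r) = 2*r
q(f, P) = sqrt(P**2 + f**2)
256*(z(1/8) + q(-9, -23)) = 256*(2/8 + sqrt((-23)**2 + (-9)**2)) = 256*(2*(1/8) + sqrt(529 + 81)) = 256*(1/4 + sqrt(610)) = 64 + 256*sqrt(610)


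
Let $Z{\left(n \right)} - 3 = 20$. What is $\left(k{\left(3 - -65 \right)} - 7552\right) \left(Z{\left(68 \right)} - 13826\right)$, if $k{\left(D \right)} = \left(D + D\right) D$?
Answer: $-23409888$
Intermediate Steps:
$Z{\left(n \right)} = 23$ ($Z{\left(n \right)} = 3 + 20 = 23$)
$k{\left(D \right)} = 2 D^{2}$ ($k{\left(D \right)} = 2 D D = 2 D^{2}$)
$\left(k{\left(3 - -65 \right)} - 7552\right) \left(Z{\left(68 \right)} - 13826\right) = \left(2 \left(3 - -65\right)^{2} - 7552\right) \left(23 - 13826\right) = \left(2 \left(3 + 65\right)^{2} - 7552\right) \left(-13803\right) = \left(2 \cdot 68^{2} - 7552\right) \left(-13803\right) = \left(2 \cdot 4624 - 7552\right) \left(-13803\right) = \left(9248 - 7552\right) \left(-13803\right) = 1696 \left(-13803\right) = -23409888$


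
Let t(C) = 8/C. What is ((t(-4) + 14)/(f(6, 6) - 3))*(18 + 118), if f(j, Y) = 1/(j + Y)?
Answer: -19584/35 ≈ -559.54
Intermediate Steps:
f(j, Y) = 1/(Y + j)
((t(-4) + 14)/(f(6, 6) - 3))*(18 + 118) = ((8/(-4) + 14)/(1/(6 + 6) - 3))*(18 + 118) = ((8*(-1/4) + 14)/(1/12 - 3))*136 = ((-2 + 14)/(1/12 - 3))*136 = (12/(-35/12))*136 = (12*(-12/35))*136 = -144/35*136 = -19584/35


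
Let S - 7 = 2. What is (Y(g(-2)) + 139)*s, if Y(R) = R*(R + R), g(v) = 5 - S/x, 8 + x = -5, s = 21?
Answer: 723303/169 ≈ 4279.9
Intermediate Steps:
x = -13 (x = -8 - 5 = -13)
S = 9 (S = 7 + 2 = 9)
g(v) = 74/13 (g(v) = 5 - 9/(-13) = 5 - 9*(-1)/13 = 5 - 1*(-9/13) = 5 + 9/13 = 74/13)
Y(R) = 2*R**2 (Y(R) = R*(2*R) = 2*R**2)
(Y(g(-2)) + 139)*s = (2*(74/13)**2 + 139)*21 = (2*(5476/169) + 139)*21 = (10952/169 + 139)*21 = (34443/169)*21 = 723303/169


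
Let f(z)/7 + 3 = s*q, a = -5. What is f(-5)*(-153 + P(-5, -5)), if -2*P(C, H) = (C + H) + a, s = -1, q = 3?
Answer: 6111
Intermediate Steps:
P(C, H) = 5/2 - C/2 - H/2 (P(C, H) = -((C + H) - 5)/2 = -(-5 + C + H)/2 = 5/2 - C/2 - H/2)
f(z) = -42 (f(z) = -21 + 7*(-1*3) = -21 + 7*(-3) = -21 - 21 = -42)
f(-5)*(-153 + P(-5, -5)) = -42*(-153 + (5/2 - 1/2*(-5) - 1/2*(-5))) = -42*(-153 + (5/2 + 5/2 + 5/2)) = -42*(-153 + 15/2) = -42*(-291/2) = 6111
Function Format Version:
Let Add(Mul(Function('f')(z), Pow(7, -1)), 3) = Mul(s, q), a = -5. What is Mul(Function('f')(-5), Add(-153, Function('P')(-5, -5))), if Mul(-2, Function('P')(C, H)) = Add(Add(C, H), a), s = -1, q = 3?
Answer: 6111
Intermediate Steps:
Function('P')(C, H) = Add(Rational(5, 2), Mul(Rational(-1, 2), C), Mul(Rational(-1, 2), H)) (Function('P')(C, H) = Mul(Rational(-1, 2), Add(Add(C, H), -5)) = Mul(Rational(-1, 2), Add(-5, C, H)) = Add(Rational(5, 2), Mul(Rational(-1, 2), C), Mul(Rational(-1, 2), H)))
Function('f')(z) = -42 (Function('f')(z) = Add(-21, Mul(7, Mul(-1, 3))) = Add(-21, Mul(7, -3)) = Add(-21, -21) = -42)
Mul(Function('f')(-5), Add(-153, Function('P')(-5, -5))) = Mul(-42, Add(-153, Add(Rational(5, 2), Mul(Rational(-1, 2), -5), Mul(Rational(-1, 2), -5)))) = Mul(-42, Add(-153, Add(Rational(5, 2), Rational(5, 2), Rational(5, 2)))) = Mul(-42, Add(-153, Rational(15, 2))) = Mul(-42, Rational(-291, 2)) = 6111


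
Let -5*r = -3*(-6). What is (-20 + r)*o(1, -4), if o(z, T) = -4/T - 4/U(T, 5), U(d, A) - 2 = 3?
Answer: -118/25 ≈ -4.7200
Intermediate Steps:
U(d, A) = 5 (U(d, A) = 2 + 3 = 5)
o(z, T) = -4/5 - 4/T (o(z, T) = -4/T - 4/5 = -4/5 - 4/T)
r = -18/5 (r = -(-3)*(-6)/5 = -1/5*18 = -18/5 ≈ -3.6000)
(-20 + r)*o(1, -4) = (-20 - 18/5)*(-4/5 - 4/(-4)) = -118*(-4/5 - 4*(-1/4))/5 = -118*(-4/5 + 1)/5 = -118/5*1/5 = -118/25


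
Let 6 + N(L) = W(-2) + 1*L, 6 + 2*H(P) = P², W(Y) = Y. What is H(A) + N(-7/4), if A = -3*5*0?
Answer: -51/4 ≈ -12.750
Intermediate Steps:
A = 0 (A = -15*0 = 0)
H(P) = -3 + P²/2
N(L) = -8 + L (N(L) = -6 + (-2 + 1*L) = -6 + (-2 + L) = -8 + L)
H(A) + N(-7/4) = (-3 + (½)*0²) + (-8 - 7/4) = (-3 + (½)*0) + (-8 - 7*¼) = (-3 + 0) + (-8 - 7/4) = -3 - 39/4 = -51/4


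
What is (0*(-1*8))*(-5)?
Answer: 0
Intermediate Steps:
(0*(-1*8))*(-5) = (0*(-8))*(-5) = 0*(-5) = 0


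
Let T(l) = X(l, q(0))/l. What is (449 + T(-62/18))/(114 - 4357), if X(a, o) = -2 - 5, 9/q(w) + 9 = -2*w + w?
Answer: -13982/131533 ≈ -0.10630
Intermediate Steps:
q(w) = 9/(-9 - w) (q(w) = 9/(-9 + (-2*w + w)) = 9/(-9 - w))
X(a, o) = -7
T(l) = -7/l
(449 + T(-62/18))/(114 - 4357) = (449 - 7/((-62/18)))/(114 - 4357) = (449 - 7/((-62*1/18)))/(-4243) = (449 - 7/(-31/9))*(-1/4243) = (449 - 7*(-9/31))*(-1/4243) = (449 + 63/31)*(-1/4243) = (13982/31)*(-1/4243) = -13982/131533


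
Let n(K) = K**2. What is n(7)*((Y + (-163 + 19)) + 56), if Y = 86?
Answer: -98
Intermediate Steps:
n(7)*((Y + (-163 + 19)) + 56) = 7**2*((86 + (-163 + 19)) + 56) = 49*((86 - 144) + 56) = 49*(-58 + 56) = 49*(-2) = -98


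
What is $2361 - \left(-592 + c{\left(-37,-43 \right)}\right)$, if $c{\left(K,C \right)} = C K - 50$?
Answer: $1412$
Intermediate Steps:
$c{\left(K,C \right)} = -50 + C K$
$2361 - \left(-592 + c{\left(-37,-43 \right)}\right) = 2361 - \left(-592 - -1541\right) = 2361 - \left(-592 + \left(-50 + 1591\right)\right) = 2361 - \left(-592 + 1541\right) = 2361 - 949 = 1412$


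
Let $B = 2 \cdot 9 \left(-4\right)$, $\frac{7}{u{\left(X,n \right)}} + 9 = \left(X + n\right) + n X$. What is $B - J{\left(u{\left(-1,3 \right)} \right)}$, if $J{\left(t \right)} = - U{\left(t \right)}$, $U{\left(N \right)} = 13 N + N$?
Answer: $- \frac{409}{5} \approx -81.8$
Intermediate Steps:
$U{\left(N \right)} = 14 N$
$u{\left(X,n \right)} = \frac{7}{-9 + X + n + X n}$ ($u{\left(X,n \right)} = \frac{7}{-9 + \left(\left(X + n\right) + n X\right)} = \frac{7}{-9 + \left(\left(X + n\right) + X n\right)} = \frac{7}{-9 + \left(X + n + X n\right)} = \frac{7}{-9 + X + n + X n}$)
$J{\left(t \right)} = - 14 t$
$B = -72$ ($B = 18 \left(-4\right) = -72$)
$B - J{\left(u{\left(-1,3 \right)} \right)} = -72 - - 14 \frac{7}{-9 - 1 + 3 - 3} = -72 - - 14 \frac{7}{-10} = -72 - - 14 \cdot 7 \left(- \frac{1}{10}\right) = -72 - \left(-14\right) \left(- \frac{7}{10}\right) = -72 - \frac{49}{5} = - \frac{409}{5}$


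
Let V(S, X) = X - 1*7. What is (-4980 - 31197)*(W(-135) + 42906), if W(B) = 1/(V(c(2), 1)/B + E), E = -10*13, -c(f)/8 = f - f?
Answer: -9077324569011/5848 ≈ -1.5522e+9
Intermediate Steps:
c(f) = 0 (c(f) = -8*(f - f) = -8*0 = 0)
V(S, X) = -7 + X (V(S, X) = X - 7 = -7 + X)
E = -130
W(B) = 1/(-130 - 6/B) (W(B) = 1/((-7 + 1)/B - 130) = 1/(-6/B - 130) = 1/(-130 - 6/B))
(-4980 - 31197)*(W(-135) + 42906) = (-4980 - 31197)*((½)*(-135)/(-3 - 65*(-135)) + 42906) = -36177*((½)*(-135)/(-3 + 8775) + 42906) = -36177*((½)*(-135)/8772 + 42906) = -36177*((½)*(-135)*(1/8772) + 42906) = -36177*(-45/5848 + 42906) = -36177*250914243/5848 = -9077324569011/5848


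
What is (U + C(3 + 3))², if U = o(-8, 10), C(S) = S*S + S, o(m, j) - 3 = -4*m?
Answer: 5929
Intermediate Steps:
o(m, j) = 3 - 4*m
C(S) = S + S² (C(S) = S² + S = S + S²)
U = 35 (U = 3 - 4*(-8) = 3 + 32 = 35)
(U + C(3 + 3))² = (35 + (3 + 3)*(1 + (3 + 3)))² = (35 + 6*(1 + 6))² = (35 + 6*7)² = (35 + 42)² = 77² = 5929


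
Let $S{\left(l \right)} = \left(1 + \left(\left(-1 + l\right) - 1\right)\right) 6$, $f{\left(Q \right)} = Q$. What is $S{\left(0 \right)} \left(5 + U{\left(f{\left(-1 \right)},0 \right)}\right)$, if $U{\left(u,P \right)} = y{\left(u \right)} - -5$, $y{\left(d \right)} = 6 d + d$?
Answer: $-18$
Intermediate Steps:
$y{\left(d \right)} = 7 d$
$U{\left(u,P \right)} = 5 + 7 u$ ($U{\left(u,P \right)} = 7 u - -5 = 7 u + 5 = 5 + 7 u$)
$S{\left(l \right)} = -6 + 6 l$ ($S{\left(l \right)} = \left(1 + \left(-2 + l\right)\right) 6 = \left(-1 + l\right) 6 = -6 + 6 l$)
$S{\left(0 \right)} \left(5 + U{\left(f{\left(-1 \right)},0 \right)}\right) = \left(-6 + 6 \cdot 0\right) \left(5 + \left(5 + 7 \left(-1\right)\right)\right) = \left(-6 + 0\right) \left(5 + \left(5 - 7\right)\right) = - 6 \left(5 - 2\right) = \left(-6\right) 3 = -18$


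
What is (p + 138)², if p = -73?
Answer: 4225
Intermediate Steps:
(p + 138)² = (-73 + 138)² = 65² = 4225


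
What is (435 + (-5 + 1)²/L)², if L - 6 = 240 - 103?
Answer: 3871452841/20449 ≈ 1.8932e+5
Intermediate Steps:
L = 143 (L = 6 + (240 - 103) = 6 + 137 = 143)
(435 + (-5 + 1)²/L)² = (435 + (-5 + 1)²/143)² = (435 + (-4)²*(1/143))² = (435 + 16*(1/143))² = (435 + 16/143)² = (62221/143)² = 3871452841/20449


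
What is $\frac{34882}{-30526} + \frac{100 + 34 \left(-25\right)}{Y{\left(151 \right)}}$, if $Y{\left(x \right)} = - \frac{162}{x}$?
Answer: $\frac{287618218}{412101} \approx 697.93$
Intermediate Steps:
$\frac{34882}{-30526} + \frac{100 + 34 \left(-25\right)}{Y{\left(151 \right)}} = \frac{34882}{-30526} + \frac{100 + 34 \left(-25\right)}{\left(-162\right) \frac{1}{151}} = 34882 \left(- \frac{1}{30526}\right) + \frac{100 - 850}{\left(-162\right) \frac{1}{151}} = - \frac{17441}{15263} - \frac{750}{- \frac{162}{151}} = - \frac{17441}{15263} - - \frac{18875}{27} = - \frac{17441}{15263} + \frac{18875}{27} = \frac{287618218}{412101}$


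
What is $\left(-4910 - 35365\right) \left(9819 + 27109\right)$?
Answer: $-1487275200$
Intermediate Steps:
$\left(-4910 - 35365\right) \left(9819 + 27109\right) = \left(-40275\right) 36928 = -1487275200$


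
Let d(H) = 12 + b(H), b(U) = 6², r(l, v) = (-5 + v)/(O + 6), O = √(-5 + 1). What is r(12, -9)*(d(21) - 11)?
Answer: -777/10 + 259*I/10 ≈ -77.7 + 25.9*I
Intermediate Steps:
O = 2*I (O = √(-4) = 2*I ≈ 2.0*I)
r(l, v) = (-5 + v)*(6 - 2*I)/40 (r(l, v) = (-5 + v)/(2*I + 6) = (-5 + v)/(6 + 2*I) = (-5 + v)*((6 - 2*I)/40) = (-5 + v)*(6 - 2*I)/40)
b(U) = 36
d(H) = 48 (d(H) = 12 + 36 = 48)
r(12, -9)*(d(21) - 11) = ((-5 - 9)*(3 - I)/20)*(48 - 11) = ((1/20)*(-14)*(3 - I))*37 = (-21/10 + 7*I/10)*37 = -777/10 + 259*I/10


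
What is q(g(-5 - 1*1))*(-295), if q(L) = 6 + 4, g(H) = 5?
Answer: -2950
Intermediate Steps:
q(L) = 10
q(g(-5 - 1*1))*(-295) = 10*(-295) = -2950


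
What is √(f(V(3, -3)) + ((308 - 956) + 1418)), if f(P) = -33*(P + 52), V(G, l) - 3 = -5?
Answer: 4*I*√55 ≈ 29.665*I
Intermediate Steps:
V(G, l) = -2 (V(G, l) = 3 - 5 = -2)
f(P) = -1716 - 33*P (f(P) = -33*(52 + P) = -1716 - 33*P)
√(f(V(3, -3)) + ((308 - 956) + 1418)) = √((-1716 - 33*(-2)) + ((308 - 956) + 1418)) = √((-1716 + 66) + (-648 + 1418)) = √(-1650 + 770) = √(-880) = 4*I*√55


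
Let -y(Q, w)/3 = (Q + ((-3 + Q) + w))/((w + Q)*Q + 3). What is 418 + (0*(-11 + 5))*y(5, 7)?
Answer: 418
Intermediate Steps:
y(Q, w) = -3*(-3 + w + 2*Q)/(3 + Q*(Q + w)) (y(Q, w) = -3*(Q + ((-3 + Q) + w))/((w + Q)*Q + 3) = -3*(Q + (-3 + Q + w))/((Q + w)*Q + 3) = -3*(-3 + w + 2*Q)/(Q*(Q + w) + 3) = -3*(-3 + w + 2*Q)/(3 + Q*(Q + w)))
418 + (0*(-11 + 5))*y(5, 7) = 418 + (0*(-11 + 5))*(3*(3 - 1*7 - 2*5)/(3 + 5**2 + 5*7)) = 418 + (0*(-6))*(3*(3 - 7 - 10)/(3 + 25 + 35)) = 418 + 0*(3*(-14)/63) = 418 + 0*(3*(1/63)*(-14)) = 418 + 0*(-2/3) = 418 + 0 = 418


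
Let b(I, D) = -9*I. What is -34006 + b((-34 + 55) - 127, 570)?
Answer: -33052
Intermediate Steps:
-34006 + b((-34 + 55) - 127, 570) = -34006 - 9*((-34 + 55) - 127) = -34006 - 9*(21 - 127) = -34006 - 9*(-106) = -34006 + 954 = -33052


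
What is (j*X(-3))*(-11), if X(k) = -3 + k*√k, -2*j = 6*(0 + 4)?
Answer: -396 - 396*I*√3 ≈ -396.0 - 685.89*I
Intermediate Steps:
j = -12 (j = -3*(0 + 4) = -3*4 = -½*24 = -12)
X(k) = -3 + k^(3/2)
(j*X(-3))*(-11) = -12*(-3 + (-3)^(3/2))*(-11) = -12*(-3 - 3*I*√3)*(-11) = (36 + 36*I*√3)*(-11) = -396 - 396*I*√3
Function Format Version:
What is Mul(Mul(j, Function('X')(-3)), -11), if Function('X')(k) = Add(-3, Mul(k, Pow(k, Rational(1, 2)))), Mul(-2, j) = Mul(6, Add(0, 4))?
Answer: Add(-396, Mul(-396, I, Pow(3, Rational(1, 2)))) ≈ Add(-396.00, Mul(-685.89, I))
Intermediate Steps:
j = -12 (j = Mul(Rational(-1, 2), Mul(6, Add(0, 4))) = Mul(Rational(-1, 2), Mul(6, 4)) = Mul(Rational(-1, 2), 24) = -12)
Function('X')(k) = Add(-3, Pow(k, Rational(3, 2)))
Mul(Mul(j, Function('X')(-3)), -11) = Mul(Mul(-12, Add(-3, Pow(-3, Rational(3, 2)))), -11) = Mul(Mul(-12, Add(-3, Mul(-3, I, Pow(3, Rational(1, 2))))), -11) = Mul(Add(36, Mul(36, I, Pow(3, Rational(1, 2)))), -11) = Add(-396, Mul(-396, I, Pow(3, Rational(1, 2))))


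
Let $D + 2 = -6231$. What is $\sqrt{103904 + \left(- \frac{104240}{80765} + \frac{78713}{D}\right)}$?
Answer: $\frac{\sqrt{1053112395122661666927}}{100681649} \approx 322.32$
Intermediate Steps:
$D = -6233$ ($D = -2 - 6231 = -6233$)
$\sqrt{103904 + \left(- \frac{104240}{80765} + \frac{78713}{D}\right)} = \sqrt{103904 + \left(- \frac{104240}{80765} + \frac{78713}{-6233}\right)} = \sqrt{103904 + \left(\left(-104240\right) \frac{1}{80765} + 78713 \left(- \frac{1}{6233}\right)\right)} = \sqrt{103904 - \frac{1401396673}{100681649}} = \sqrt{\frac{10459824661023}{100681649}} = \frac{\sqrt{1053112395122661666927}}{100681649}$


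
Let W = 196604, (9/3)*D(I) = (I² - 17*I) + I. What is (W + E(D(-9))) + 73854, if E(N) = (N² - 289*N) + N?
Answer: 254483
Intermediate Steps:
D(I) = -16*I/3 + I²/3 (D(I) = ((I² - 17*I) + I)/3 = (I² - 16*I)/3 = -16*I/3 + I²/3)
E(N) = N² - 288*N
(W + E(D(-9))) + 73854 = (196604 + ((⅓)*(-9)*(-16 - 9))*(-288 + (⅓)*(-9)*(-16 - 9))) + 73854 = (196604 + ((⅓)*(-9)*(-25))*(-288 + (⅓)*(-9)*(-25))) + 73854 = (196604 + 75*(-288 + 75)) + 73854 = (196604 + 75*(-213)) + 73854 = (196604 - 15975) + 73854 = 180629 + 73854 = 254483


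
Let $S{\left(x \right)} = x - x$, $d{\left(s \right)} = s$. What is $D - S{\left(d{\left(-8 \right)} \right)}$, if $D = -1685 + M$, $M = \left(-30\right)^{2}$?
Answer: $-785$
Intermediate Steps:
$M = 900$
$D = -785$ ($D = -1685 + 900 = -785$)
$S{\left(x \right)} = 0$
$D - S{\left(d{\left(-8 \right)} \right)} = -785 - 0 = -785 + 0 = -785$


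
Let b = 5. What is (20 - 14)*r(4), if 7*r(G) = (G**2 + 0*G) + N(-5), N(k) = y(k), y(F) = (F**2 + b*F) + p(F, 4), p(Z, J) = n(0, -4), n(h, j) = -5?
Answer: 66/7 ≈ 9.4286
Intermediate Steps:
p(Z, J) = -5
y(F) = -5 + F**2 + 5*F (y(F) = (F**2 + 5*F) - 5 = -5 + F**2 + 5*F)
N(k) = -5 + k**2 + 5*k
r(G) = -5/7 + G**2/7 (r(G) = ((G**2 + 0*G) + (-5 + (-5)**2 + 5*(-5)))/7 = ((G**2 + 0) + (-5 + 25 - 25))/7 = (G**2 - 5)/7 = (-5 + G**2)/7 = -5/7 + G**2/7)
(20 - 14)*r(4) = (20 - 14)*(-5/7 + (1/7)*4**2) = 6*(-5/7 + (1/7)*16) = 6*(-5/7 + 16/7) = 6*(11/7) = 66/7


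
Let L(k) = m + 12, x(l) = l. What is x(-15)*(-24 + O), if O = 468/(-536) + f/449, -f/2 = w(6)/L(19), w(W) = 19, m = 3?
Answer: 22452847/60166 ≈ 373.18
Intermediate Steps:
L(k) = 15 (L(k) = 3 + 12 = 15)
f = -38/15 ≈ -2.5333
O = -793087/902490 (O = 468/(-536) - 38/15/449 = 468*(-1/536) - 38/15*1/449 = -117/134 - 38/6735 = -793087/902490 ≈ -0.87878)
x(-15)*(-24 + O) = -15*(-24 - 793087/902490) = -15*(-22452847/902490) = 22452847/60166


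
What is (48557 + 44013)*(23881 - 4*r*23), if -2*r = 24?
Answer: 2312861450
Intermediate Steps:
r = -12 (r = -½*24 = -12)
(48557 + 44013)*(23881 - 4*r*23) = (48557 + 44013)*(23881 - 4*(-12)*23) = 92570*(23881 + 48*23) = 92570*(23881 + 1104) = 92570*24985 = 2312861450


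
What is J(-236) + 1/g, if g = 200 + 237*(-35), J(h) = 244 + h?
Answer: 64759/8095 ≈ 7.9999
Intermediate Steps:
g = -8095 (g = 200 - 8295 = -8095)
J(-236) + 1/g = (244 - 236) + 1/(-8095) = 8 - 1/8095 = 64759/8095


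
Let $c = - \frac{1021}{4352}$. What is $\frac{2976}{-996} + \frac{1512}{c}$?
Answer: $- \frac{546411800}{84743} \approx -6447.9$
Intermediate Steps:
$c = - \frac{1021}{4352}$ ($c = \left(-1021\right) \frac{1}{4352} = - \frac{1021}{4352} \approx -0.2346$)
$\frac{2976}{-996} + \frac{1512}{c} = \frac{2976}{-996} + \frac{1512}{- \frac{1021}{4352}} = 2976 \left(- \frac{1}{996}\right) + 1512 \left(- \frac{4352}{1021}\right) = - \frac{248}{83} - \frac{6580224}{1021} = - \frac{546411800}{84743}$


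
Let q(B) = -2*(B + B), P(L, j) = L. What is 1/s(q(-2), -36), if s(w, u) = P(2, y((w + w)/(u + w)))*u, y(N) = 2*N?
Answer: -1/72 ≈ -0.013889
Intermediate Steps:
q(B) = -4*B
s(w, u) = 2*u
1/s(q(-2), -36) = 1/(2*(-36)) = 1/(-72) = -1/72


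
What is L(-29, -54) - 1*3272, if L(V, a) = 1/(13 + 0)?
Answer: -42535/13 ≈ -3271.9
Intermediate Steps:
L(V, a) = 1/13
L(-29, -54) - 1*3272 = 1/13 - 1*3272 = 1/13 - 3272 = -42535/13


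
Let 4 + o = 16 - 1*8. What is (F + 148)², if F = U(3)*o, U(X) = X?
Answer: 25600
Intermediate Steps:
o = 4 (o = -4 + (16 - 1*8) = -4 + (16 - 8) = -4 + 8 = 4)
F = 12 (F = 3*4 = 12)
(F + 148)² = (12 + 148)² = 160² = 25600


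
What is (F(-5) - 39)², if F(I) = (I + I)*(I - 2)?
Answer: 961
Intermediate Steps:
F(I) = 2*I*(-2 + I) (F(I) = (2*I)*(-2 + I) = 2*I*(-2 + I))
(F(-5) - 39)² = (2*(-5)*(-2 - 5) - 39)² = (2*(-5)*(-7) - 39)² = (70 - 39)² = 31² = 961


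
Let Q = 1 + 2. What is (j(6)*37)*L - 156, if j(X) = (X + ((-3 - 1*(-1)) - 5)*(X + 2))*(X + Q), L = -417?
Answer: 6942894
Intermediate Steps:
Q = 3
j(X) = (-14 - 6*X)*(3 + X) (j(X) = (X + ((-3 - 1*(-1)) - 5)*(X + 2))*(X + 3) = (X + ((-3 + 1) - 5)*(2 + X))*(3 + X) = (X + (-2 - 5)*(2 + X))*(3 + X) = (X - 7*(2 + X))*(3 + X) = (X + (-14 - 7*X))*(3 + X) = (-14 - 6*X)*(3 + X))
(j(6)*37)*L - 156 = ((-42 - 32*6 - 6*6**2)*37)*(-417) - 156 = ((-42 - 192 - 6*36)*37)*(-417) - 156 = ((-42 - 192 - 216)*37)*(-417) - 156 = -450*37*(-417) - 156 = -16650*(-417) - 156 = 6943050 - 156 = 6942894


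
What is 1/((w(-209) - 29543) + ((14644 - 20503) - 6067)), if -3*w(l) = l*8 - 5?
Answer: -1/40910 ≈ -2.4444e-5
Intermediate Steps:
w(l) = 5/3 - 8*l/3 (w(l) = -(l*8 - 5)/3 = -(8*l - 5)/3 = -(-5 + 8*l)/3 = 5/3 - 8*l/3)
1/((w(-209) - 29543) + ((14644 - 20503) - 6067)) = 1/(((5/3 - 8/3*(-209)) - 29543) + ((14644 - 20503) - 6067)) = 1/(((5/3 + 1672/3) - 29543) + (-5859 - 6067)) = 1/((559 - 29543) - 11926) = 1/(-28984 - 11926) = 1/(-40910) = -1/40910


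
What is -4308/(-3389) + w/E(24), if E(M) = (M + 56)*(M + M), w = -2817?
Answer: 2331969/4337920 ≈ 0.53758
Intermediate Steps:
E(M) = 2*M*(56 + M) (E(M) = (56 + M)*(2*M) = 2*M*(56 + M))
-4308/(-3389) + w/E(24) = -4308/(-3389) - 2817*1/(48*(56 + 24)) = -4308*(-1/3389) - 2817/(2*24*80) = 4308/3389 - 2817/3840 = 4308/3389 - 2817*1/3840 = 4308/3389 - 939/1280 = 2331969/4337920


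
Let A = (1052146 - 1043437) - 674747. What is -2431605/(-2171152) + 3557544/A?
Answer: -3052213719849/723034867888 ≈ -4.2214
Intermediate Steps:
A = -666038 (A = 8709 - 674747 = -666038)
-2431605/(-2171152) + 3557544/A = -2431605/(-2171152) + 3557544/(-666038) = -2431605*(-1/2171152) + 3557544*(-1/666038) = 2431605/2171152 - 1778772/333019 = -3052213719849/723034867888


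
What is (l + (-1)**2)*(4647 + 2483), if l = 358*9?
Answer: 22979990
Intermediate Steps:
l = 3222
(l + (-1)**2)*(4647 + 2483) = (3222 + (-1)**2)*(4647 + 2483) = (3222 + 1)*7130 = 3223*7130 = 22979990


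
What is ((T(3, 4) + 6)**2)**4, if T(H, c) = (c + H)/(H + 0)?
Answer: 152587890625/6561 ≈ 2.3257e+7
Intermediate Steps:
T(H, c) = (H + c)/H
((T(3, 4) + 6)**2)**4 = (((3 + 4)/3 + 6)**2)**4 = (((1/3)*7 + 6)**2)**4 = ((7/3 + 6)**2)**4 = ((25/3)**2)**4 = (625/9)**4 = 152587890625/6561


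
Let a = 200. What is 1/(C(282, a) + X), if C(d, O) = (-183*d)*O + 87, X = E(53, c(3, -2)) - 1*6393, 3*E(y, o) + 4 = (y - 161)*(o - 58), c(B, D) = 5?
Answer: -3/30976798 ≈ -9.6847e-8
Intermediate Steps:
E(y, o) = -4/3 + (-161 + y)*(-58 + o)/3 (E(y, o) = -4/3 + ((y - 161)*(o - 58))/3 = -4/3 + ((-161 + y)*(-58 + o))/3 = -4/3 + (-161 + y)*(-58 + o)/3)
X = -13459/3 (X = (9334/3 - 161/3*5 - 58/3*53 + (⅓)*5*53) - 1*6393 = (9334/3 - 805/3 - 3074/3 + 265/3) - 6393 = 5720/3 - 6393 = -13459/3 ≈ -4486.3)
C(d, O) = 87 - 183*O*d (C(d, O) = -183*O*d + 87 = 87 - 183*O*d)
1/(C(282, a) + X) = 1/((87 - 183*200*282) - 13459/3) = 1/((87 - 10321200) - 13459/3) = 1/(-10321113 - 13459/3) = 1/(-30976798/3) = -3/30976798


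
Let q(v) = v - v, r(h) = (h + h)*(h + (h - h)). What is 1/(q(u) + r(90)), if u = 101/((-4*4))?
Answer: 1/16200 ≈ 6.1728e-5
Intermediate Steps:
u = -101/16 (u = 101/(-16) = 101*(-1/16) = -101/16 ≈ -6.3125)
r(h) = 2*h**2 (r(h) = (2*h)*(h + 0) = (2*h)*h = 2*h**2)
q(v) = 0
1/(q(u) + r(90)) = 1/(0 + 2*90**2) = 1/(0 + 2*8100) = 1/(0 + 16200) = 1/16200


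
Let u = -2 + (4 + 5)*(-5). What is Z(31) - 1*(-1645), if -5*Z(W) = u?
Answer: 8272/5 ≈ 1654.4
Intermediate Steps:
u = -47 (u = -2 + 9*(-5) = -2 - 45 = -47)
Z(W) = 47/5 (Z(W) = -1/5*(-47) = 47/5)
Z(31) - 1*(-1645) = 47/5 - 1*(-1645) = 47/5 + 1645 = 8272/5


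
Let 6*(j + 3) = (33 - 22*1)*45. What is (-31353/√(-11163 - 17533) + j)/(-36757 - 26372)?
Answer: -53/42086 - 10451*I*√7174/301924964 ≈ -0.0012593 - 0.0029318*I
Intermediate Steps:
j = 159/2 (j = -3 + ((33 - 22*1)*45)/6 = -3 + ((33 - 22)*45)/6 = -3 + (11*45)/6 = -3 + (⅙)*495 = -3 + 165/2 = 159/2 ≈ 79.500)
(-31353/√(-11163 - 17533) + j)/(-36757 - 26372) = (-31353/√(-11163 - 17533) + 159/2)/(-36757 - 26372) = (-31353*(-I*√7174/14348) + 159/2)/(-63129) = (-31353*(-I*√7174/14348) + 159/2)*(-1/63129) = (-(-31353)*I*√7174/14348 + 159/2)*(-1/63129) = (31353*I*√7174/14348 + 159/2)*(-1/63129) = (159/2 + 31353*I*√7174/14348)*(-1/63129) = -53/42086 - 10451*I*√7174/301924964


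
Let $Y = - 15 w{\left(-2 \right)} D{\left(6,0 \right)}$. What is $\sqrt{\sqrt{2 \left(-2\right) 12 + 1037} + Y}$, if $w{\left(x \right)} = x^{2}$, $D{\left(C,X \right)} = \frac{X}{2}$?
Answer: $\sqrt[4]{989} \approx 5.6079$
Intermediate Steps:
$D{\left(C,X \right)} = \frac{X}{2}$ ($D{\left(C,X \right)} = X \frac{1}{2} = \frac{X}{2}$)
$Y = 0$ ($Y = - 15 \left(-2\right)^{2} \cdot \frac{1}{2} \cdot 0 = \left(-15\right) 4 \cdot 0 = \left(-60\right) 0 = 0$)
$\sqrt{\sqrt{2 \left(-2\right) 12 + 1037} + Y} = \sqrt{\sqrt{2 \left(-2\right) 12 + 1037} + 0} = \sqrt{\sqrt{\left(-4\right) 12 + 1037} + 0} = \sqrt{\sqrt{-48 + 1037} + 0} = \sqrt{\sqrt{989} + 0} = \sqrt{\sqrt{989}} = \sqrt[4]{989}$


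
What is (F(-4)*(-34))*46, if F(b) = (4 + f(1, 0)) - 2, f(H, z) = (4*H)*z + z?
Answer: -3128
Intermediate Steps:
f(H, z) = z + 4*H*z (f(H, z) = 4*H*z + z = z + 4*H*z)
F(b) = 2 (F(b) = (4 + 0*(1 + 4*1)) - 2 = (4 + 0*(1 + 4)) - 2 = (4 + 0*5) - 2 = (4 + 0) - 2 = 4 - 2 = 2)
(F(-4)*(-34))*46 = (2*(-34))*46 = -68*46 = -3128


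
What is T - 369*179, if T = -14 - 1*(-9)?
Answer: -66056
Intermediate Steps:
T = -5 (T = -14 + 9 = -5)
T - 369*179 = -5 - 369*179 = -5 - 66051 = -66056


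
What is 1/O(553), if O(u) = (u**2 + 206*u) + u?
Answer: 1/420280 ≈ 2.3794e-6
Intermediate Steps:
O(u) = u**2 + 207*u
1/O(553) = 1/(553*(207 + 553)) = 1/(553*760) = 1/420280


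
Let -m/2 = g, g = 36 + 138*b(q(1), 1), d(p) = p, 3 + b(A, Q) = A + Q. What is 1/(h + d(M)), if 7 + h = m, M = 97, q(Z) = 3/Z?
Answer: -1/258 ≈ -0.0038760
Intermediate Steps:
b(A, Q) = -3 + A + Q (b(A, Q) = -3 + (A + Q) = -3 + A + Q)
g = 174 (g = 36 + 138*(-3 + 3/1 + 1) = 36 + 138*(-3 + 3*1 + 1) = 36 + 138*(-3 + 3 + 1) = 36 + 138*1 = 36 + 138 = 174)
m = -348 (m = -2*174 = -348)
h = -355 (h = -7 - 348 = -355)
1/(h + d(M)) = 1/(-355 + 97) = 1/(-258) = -1/258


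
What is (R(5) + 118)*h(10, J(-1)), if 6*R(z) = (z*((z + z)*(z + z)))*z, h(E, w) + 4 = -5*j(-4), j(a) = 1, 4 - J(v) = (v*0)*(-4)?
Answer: -4812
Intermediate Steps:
J(v) = 4 (J(v) = 4 - v*0*(-4) = 4 - 0*(-4) = 4 - 1*0 = 4 + 0 = 4)
h(E, w) = -9 (h(E, w) = -4 - 5*1 = -4 - 5 = -9)
R(z) = 2*z⁴/3 (R(z) = ((z*((z + z)*(z + z)))*z)/6 = ((z*((2*z)*(2*z)))*z)/6 = ((z*(4*z²))*z)/6 = ((4*z³)*z)/6 = (4*z⁴)/6 = 2*z⁴/3)
(R(5) + 118)*h(10, J(-1)) = ((⅔)*5⁴ + 118)*(-9) = ((⅔)*625 + 118)*(-9) = (1250/3 + 118)*(-9) = (1604/3)*(-9) = -4812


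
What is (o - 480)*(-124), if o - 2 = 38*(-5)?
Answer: 82832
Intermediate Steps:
o = -188 (o = 2 + 38*(-5) = 2 - 190 = -188)
(o - 480)*(-124) = (-188 - 480)*(-124) = -668*(-124) = 82832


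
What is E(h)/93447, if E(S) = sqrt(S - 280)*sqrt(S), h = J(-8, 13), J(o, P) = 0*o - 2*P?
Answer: -2*sqrt(221)/31149 ≈ -0.00095451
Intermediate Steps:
J(o, P) = -2*P (J(o, P) = 0 - 2*P = -2*P)
h = -26 (h = -2*13 = -26)
E(S) = sqrt(S)*sqrt(-280 + S) (E(S) = sqrt(-280 + S)*sqrt(S) = sqrt(S)*sqrt(-280 + S))
E(h)/93447 = (sqrt(-26)*sqrt(-280 - 26))/93447 = ((I*sqrt(26))*sqrt(-306))*(1/93447) = ((I*sqrt(26))*(3*I*sqrt(34)))*(1/93447) = -6*sqrt(221)*(1/93447) = -2*sqrt(221)/31149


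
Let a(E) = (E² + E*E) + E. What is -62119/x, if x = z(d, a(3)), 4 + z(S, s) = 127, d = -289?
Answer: -62119/123 ≈ -505.03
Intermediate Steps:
a(E) = E + 2*E² (a(E) = (E² + E²) + E = 2*E² + E = E + 2*E²)
z(S, s) = 123 (z(S, s) = -4 + 127 = 123)
x = 123
-62119/x = -62119/123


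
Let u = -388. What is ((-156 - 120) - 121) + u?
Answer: -785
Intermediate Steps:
((-156 - 120) - 121) + u = ((-156 - 120) - 121) - 388 = (-276 - 121) - 388 = -397 - 388 = -785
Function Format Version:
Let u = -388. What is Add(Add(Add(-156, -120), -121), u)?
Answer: -785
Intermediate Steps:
Add(Add(Add(-156, -120), -121), u) = Add(Add(Add(-156, -120), -121), -388) = Add(Add(-276, -121), -388) = Add(-397, -388) = -785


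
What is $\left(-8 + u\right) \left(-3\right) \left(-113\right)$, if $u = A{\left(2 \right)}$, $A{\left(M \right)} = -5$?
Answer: $-4407$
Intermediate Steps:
$u = -5$
$\left(-8 + u\right) \left(-3\right) \left(-113\right) = \left(-8 - 5\right) \left(-3\right) \left(-113\right) = \left(-13\right) \left(-3\right) \left(-113\right) = 39 \left(-113\right) = -4407$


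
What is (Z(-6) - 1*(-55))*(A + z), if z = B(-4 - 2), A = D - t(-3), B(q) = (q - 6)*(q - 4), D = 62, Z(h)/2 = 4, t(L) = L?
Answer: 11655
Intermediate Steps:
Z(h) = 8 (Z(h) = 2*4 = 8)
B(q) = (-6 + q)*(-4 + q)
A = 65 (A = 62 - 1*(-3) = 62 + 3 = 65)
z = 120 (z = 24 + (-4 - 2)**2 - 10*(-4 - 2) = 24 + (-6)**2 - 10*(-6) = 24 + 36 + 60 = 120)
(Z(-6) - 1*(-55))*(A + z) = (8 - 1*(-55))*(65 + 120) = (8 + 55)*185 = 63*185 = 11655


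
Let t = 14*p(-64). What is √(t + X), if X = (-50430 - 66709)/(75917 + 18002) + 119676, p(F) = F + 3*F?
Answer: 57*√315177230879/93919 ≈ 340.72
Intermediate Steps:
p(F) = 4*F
t = -3584 (t = 14*(4*(-64)) = 14*(-256) = -3584)
X = 11239733105/93919 (X = -117139/93919 + 119676 = 11239733105/93919 ≈ 1.1967e+5)
√(t + X) = √(-3584 + 11239733105/93919) = √(10903127409/93919) = 57*√315177230879/93919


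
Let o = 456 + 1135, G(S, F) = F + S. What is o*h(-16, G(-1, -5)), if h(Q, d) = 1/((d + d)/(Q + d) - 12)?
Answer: -17501/126 ≈ -138.90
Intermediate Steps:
o = 1591
h(Q, d) = 1/(-12 + 2*d/(Q + d)) (h(Q, d) = 1/((2*d)/(Q + d) - 12) = 1/(2*d/(Q + d) - 12) = 1/(-12 + 2*d/(Q + d)))
o*h(-16, G(-1, -5)) = 1591*((-1*(-16) - (-5 - 1))/(2*(5*(-5 - 1) + 6*(-16)))) = 1591*((16 - 1*(-6))/(2*(5*(-6) - 96))) = 1591*((16 + 6)/(2*(-30 - 96))) = 1591*((½)*22/(-126)) = 1591*((½)*(-1/126)*22) = 1591*(-11/126) = -17501/126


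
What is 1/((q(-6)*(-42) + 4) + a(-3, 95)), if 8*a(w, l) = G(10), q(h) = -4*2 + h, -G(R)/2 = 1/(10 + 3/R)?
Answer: 206/121947 ≈ 0.0016893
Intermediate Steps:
G(R) = -2/(10 + 3/R)
q(h) = -8 + h
a(w, l) = -5/206 (a(w, l) = (-2*10/(3 + 10*10))/8 = (-2*10/(3 + 100))/8 = (-2*10/103)/8 = (-2*10*1/103)/8 = (⅛)*(-20/103) = -5/206)
1/((q(-6)*(-42) + 4) + a(-3, 95)) = 1/(((-8 - 6)*(-42) + 4) - 5/206) = 1/((-14*(-42) + 4) - 5/206) = 1/((588 + 4) - 5/206) = 1/(592 - 5/206) = 1/(121947/206) = 206/121947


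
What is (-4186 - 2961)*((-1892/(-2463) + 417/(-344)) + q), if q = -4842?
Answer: 29323192214309/847272 ≈ 3.4609e+7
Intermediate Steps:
(-4186 - 2961)*((-1892/(-2463) + 417/(-344)) + q) = (-4186 - 2961)*((-1892/(-2463) + 417/(-344)) - 4842) = -7147*((-1892*(-1/2463) + 417*(-1/344)) - 4842) = -7147*((1892/2463 - 417/344) - 4842) = -7147*(-376223/847272 - 4842) = -7147*(-4102867247/847272) = 29323192214309/847272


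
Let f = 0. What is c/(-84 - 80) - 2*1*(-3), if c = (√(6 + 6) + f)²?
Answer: 243/41 ≈ 5.9268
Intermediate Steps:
c = 12 (c = (√(6 + 6) + 0)² = (√12 + 0)² = (2*√3 + 0)² = (2*√3)² = 12)
c/(-84 - 80) - 2*1*(-3) = 12/(-84 - 80) - 2*1*(-3) = 12/(-164) - 2*(-3) = 12*(-1/164) + 6 = -3/41 + 6 = 243/41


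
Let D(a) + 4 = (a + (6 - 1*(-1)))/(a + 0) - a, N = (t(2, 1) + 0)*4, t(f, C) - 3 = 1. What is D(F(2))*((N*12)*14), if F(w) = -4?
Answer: -2016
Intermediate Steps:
t(f, C) = 4 (t(f, C) = 3 + 1 = 4)
N = 16 (N = (4 + 0)*4 = 4*4 = 16)
D(a) = -4 - a + (7 + a)/a (D(a) = -4 + ((a + (6 - 1*(-1)))/(a + 0) - a) = -4 + ((a + (6 + 1))/a - a) = -4 + ((a + 7)/a - a) = -4 + ((7 + a)/a - a) = -4 + (-a + (7 + a)/a) = -4 - a + (7 + a)/a)
D(F(2))*((N*12)*14) = (-3 - 1*(-4) + 7/(-4))*((16*12)*14) = (-3 + 4 + 7*(-¼))*(192*14) = (-3 + 4 - 7/4)*2688 = -¾*2688 = -2016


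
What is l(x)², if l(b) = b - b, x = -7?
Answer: 0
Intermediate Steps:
l(b) = 0
l(x)² = 0² = 0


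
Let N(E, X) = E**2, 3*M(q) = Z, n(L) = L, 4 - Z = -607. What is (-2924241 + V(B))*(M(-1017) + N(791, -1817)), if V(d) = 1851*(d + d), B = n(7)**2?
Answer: -1716703376774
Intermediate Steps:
Z = 611 (Z = 4 - 1*(-607) = 4 + 607 = 611)
M(q) = 611/3 (M(q) = (1/3)*611 = 611/3)
B = 49 (B = 7**2 = 49)
V(d) = 3702*d (V(d) = 1851*(2*d) = 3702*d)
(-2924241 + V(B))*(M(-1017) + N(791, -1817)) = (-2924241 + 3702*49)*(611/3 + 791**2) = (-2924241 + 181398)*(611/3 + 625681) = -2742843*1877654/3 = -1716703376774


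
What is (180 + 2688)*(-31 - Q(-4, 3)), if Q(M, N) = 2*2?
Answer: -100380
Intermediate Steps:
Q(M, N) = 4
(180 + 2688)*(-31 - Q(-4, 3)) = (180 + 2688)*(-31 - 1*4) = 2868*(-31 - 4) = 2868*(-35) = -100380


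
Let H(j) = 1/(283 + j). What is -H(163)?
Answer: -1/446 ≈ -0.0022422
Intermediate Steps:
-H(163) = -1/(283 + 163) = -1/446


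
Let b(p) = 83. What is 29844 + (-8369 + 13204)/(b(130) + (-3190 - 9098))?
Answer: 72848237/2441 ≈ 29844.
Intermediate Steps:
29844 + (-8369 + 13204)/(b(130) + (-3190 - 9098)) = 29844 + (-8369 + 13204)/(83 + (-3190 - 9098)) = 29844 + 4835/(83 - 12288) = 29844 + 4835/(-12205) = 29844 + 4835*(-1/12205) = 29844 - 967/2441 = 72848237/2441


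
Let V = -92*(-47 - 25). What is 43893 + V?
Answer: 50517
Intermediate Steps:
V = 6624 (V = -92*(-72) = 6624)
43893 + V = 43893 + 6624 = 50517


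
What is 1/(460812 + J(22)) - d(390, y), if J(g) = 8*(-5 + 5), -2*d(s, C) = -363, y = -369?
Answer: -83637377/460812 ≈ -181.50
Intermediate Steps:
d(s, C) = 363/2 (d(s, C) = -½*(-363) = 363/2)
J(g) = 0 (J(g) = 8*0 = 0)
1/(460812 + J(22)) - d(390, y) = 1/(460812 + 0) - 1*363/2 = 1/460812 - 363/2 = -83637377/460812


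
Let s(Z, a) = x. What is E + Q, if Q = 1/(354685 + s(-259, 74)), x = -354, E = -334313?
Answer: -118457459602/354331 ≈ -3.3431e+5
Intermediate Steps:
s(Z, a) = -354
Q = 1/354331 (Q = 1/(354685 - 354) = 1/354331 ≈ 2.8222e-6)
E + Q = -334313 + 1/354331 = -118457459602/354331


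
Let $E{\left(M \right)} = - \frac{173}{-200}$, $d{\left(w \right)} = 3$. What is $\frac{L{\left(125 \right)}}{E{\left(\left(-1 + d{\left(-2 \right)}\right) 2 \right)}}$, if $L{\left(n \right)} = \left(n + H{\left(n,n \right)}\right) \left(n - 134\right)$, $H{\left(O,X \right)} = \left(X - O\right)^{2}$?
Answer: $- \frac{225000}{173} \approx -1300.6$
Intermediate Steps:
$E{\left(M \right)} = \frac{173}{200}$ ($E{\left(M \right)} = \left(-173\right) \left(- \frac{1}{200}\right) = \frac{173}{200}$)
$L{\left(n \right)} = n \left(-134 + n\right)$ ($L{\left(n \right)} = \left(n + \left(n - n\right)^{2}\right) \left(n - 134\right) = \left(n + 0^{2}\right) \left(-134 + n\right) = \left(n + 0\right) \left(-134 + n\right) = n \left(-134 + n\right)$)
$\frac{L{\left(125 \right)}}{E{\left(\left(-1 + d{\left(-2 \right)}\right) 2 \right)}} = \frac{125 \left(-134 + 125\right)}{\frac{173}{200}} = 125 \left(-9\right) \frac{200}{173} = \left(-1125\right) \frac{200}{173} = - \frac{225000}{173}$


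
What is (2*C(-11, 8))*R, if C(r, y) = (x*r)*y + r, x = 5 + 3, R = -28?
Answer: 40040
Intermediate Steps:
x = 8
C(r, y) = r + 8*r*y (C(r, y) = (8*r)*y + r = 8*r*y + r = r + 8*r*y)
(2*C(-11, 8))*R = (2*(-11*(1 + 8*8)))*(-28) = (2*(-11*(1 + 64)))*(-28) = (2*(-11*65))*(-28) = (2*(-715))*(-28) = -1430*(-28) = 40040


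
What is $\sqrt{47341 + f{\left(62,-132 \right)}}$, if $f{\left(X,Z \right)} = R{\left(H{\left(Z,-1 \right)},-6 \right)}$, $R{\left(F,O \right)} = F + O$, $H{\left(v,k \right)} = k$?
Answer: $7 \sqrt{966} \approx 217.56$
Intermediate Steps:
$f{\left(X,Z \right)} = -7$ ($f{\left(X,Z \right)} = -1 - 6 = -7$)
$\sqrt{47341 + f{\left(62,-132 \right)}} = \sqrt{47341 - 7} = \sqrt{47334} = 7 \sqrt{966}$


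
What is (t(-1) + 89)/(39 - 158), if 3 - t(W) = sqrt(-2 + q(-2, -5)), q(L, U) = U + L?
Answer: -92/119 + 3*I/119 ≈ -0.77311 + 0.02521*I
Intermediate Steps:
q(L, U) = L + U
t(W) = 3 - 3*I (t(W) = 3 - sqrt(-2 + (-2 - 5)) = 3 - sqrt(-2 - 7) = 3 - sqrt(-9) = 3 - 3*I)
(t(-1) + 89)/(39 - 158) = ((3 - 3*I) + 89)/(39 - 158) = (92 - 3*I)/(-119) = (92 - 3*I)*(-1/119) = -92/119 + 3*I/119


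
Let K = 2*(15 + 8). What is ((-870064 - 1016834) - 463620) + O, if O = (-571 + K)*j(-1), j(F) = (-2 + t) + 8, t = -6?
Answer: -2350518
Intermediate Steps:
j(F) = 0 (j(F) = (-2 - 6) + 8 = -8 + 8 = 0)
K = 46 (K = 2*23 = 46)
O = 0 (O = (-571 + 46)*0 = -525*0 = 0)
((-870064 - 1016834) - 463620) + O = ((-870064 - 1016834) - 463620) + 0 = (-1886898 - 463620) + 0 = -2350518 + 0 = -2350518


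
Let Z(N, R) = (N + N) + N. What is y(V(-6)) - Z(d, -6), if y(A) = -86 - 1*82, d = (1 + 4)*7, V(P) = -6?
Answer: -273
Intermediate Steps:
d = 35 (d = 5*7 = 35)
Z(N, R) = 3*N (Z(N, R) = 2*N + N = 3*N)
y(A) = -168 (y(A) = -86 - 82 = -168)
y(V(-6)) - Z(d, -6) = -168 - 3*35 = -168 - 1*105 = -168 - 105 = -273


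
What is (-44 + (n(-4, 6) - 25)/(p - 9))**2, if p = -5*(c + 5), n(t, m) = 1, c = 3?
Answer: 4545424/2401 ≈ 1893.1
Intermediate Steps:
p = -40 (p = -5*(3 + 5) = -5*8 = -40)
(-44 + (n(-4, 6) - 25)/(p - 9))**2 = (-44 + (1 - 25)/(-40 - 9))**2 = (-44 - 24/(-49))**2 = (-44 - 24*(-1/49))**2 = (-44 + 24/49)**2 = (-2132/49)**2 = 4545424/2401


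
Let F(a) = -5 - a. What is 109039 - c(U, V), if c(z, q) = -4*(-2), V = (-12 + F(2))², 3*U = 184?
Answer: 109031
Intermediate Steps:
U = 184/3 (U = (⅓)*184 = 184/3 ≈ 61.333)
V = 361 (V = (-12 + (-5 - 1*2))² = (-12 + (-5 - 2))² = (-12 - 7)² = (-19)² = 361)
c(z, q) = 8
109039 - c(U, V) = 109039 - 1*8 = 109039 - 8 = 109031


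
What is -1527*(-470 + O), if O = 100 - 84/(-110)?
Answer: 31010316/55 ≈ 5.6382e+5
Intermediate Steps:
O = 5542/55 (O = 100 - 84*(-1)/110 = 100 - 1*(-42/55) = 100 + 42/55 = 5542/55 ≈ 100.76)
-1527*(-470 + O) = -1527*(-470 + 5542/55) = -1527*(-20308/55) = 31010316/55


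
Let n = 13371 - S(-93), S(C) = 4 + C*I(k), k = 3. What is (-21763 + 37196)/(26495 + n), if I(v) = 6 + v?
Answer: 15433/40699 ≈ 0.37920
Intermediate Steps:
S(C) = 4 + 9*C (S(C) = 4 + C*(6 + 3) = 4 + C*9 = 4 + 9*C)
n = 14204 (n = 13371 - (4 + 9*(-93)) = 13371 - (4 - 837) = 13371 - 1*(-833) = 13371 + 833 = 14204)
(-21763 + 37196)/(26495 + n) = (-21763 + 37196)/(26495 + 14204) = 15433/40699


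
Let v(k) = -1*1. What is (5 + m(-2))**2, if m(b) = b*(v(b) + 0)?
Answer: 49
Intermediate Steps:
v(k) = -1
m(b) = -b (m(b) = b*(-1 + 0) = b*(-1) = -b)
(5 + m(-2))**2 = (5 - 1*(-2))**2 = (5 + 2)**2 = 7**2 = 49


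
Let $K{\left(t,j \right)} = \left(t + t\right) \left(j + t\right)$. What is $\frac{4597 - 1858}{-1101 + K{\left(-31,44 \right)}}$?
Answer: $- \frac{2739}{1907} \approx -1.4363$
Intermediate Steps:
$K{\left(t,j \right)} = 2 t \left(j + t\right)$
$\frac{4597 - 1858}{-1101 + K{\left(-31,44 \right)}} = \frac{4597 - 1858}{-1101 + 2 \left(-31\right) \left(44 - 31\right)} = \frac{2739}{-1101 + 2 \left(-31\right) 13} = \frac{2739}{-1101 - 806} = \frac{2739}{-1907} = 2739 \left(- \frac{1}{1907}\right) = - \frac{2739}{1907}$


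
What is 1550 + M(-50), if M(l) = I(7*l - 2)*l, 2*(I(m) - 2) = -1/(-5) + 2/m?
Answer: 254345/176 ≈ 1445.1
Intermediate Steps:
I(m) = 21/10 + 1/m (I(m) = 2 + (-1/(-5) + 2/m)/2 = 2 + (-1*(-⅕) + 2/m)/2 = 2 + (⅕ + 2/m)/2 = 2 + (⅒ + 1/m) = 21/10 + 1/m)
M(l) = l*(21/10 + 1/(-2 + 7*l)) (M(l) = (21/10 + 1/(7*l - 2))*l = (21/10 + 1/(-2 + 7*l))*l = l*(21/10 + 1/(-2 + 7*l)))
1550 + M(-50) = 1550 + (⅒)*(-50)*(-32 + 147*(-50))/(-2 + 7*(-50)) = 1550 + (⅒)*(-50)*(-32 - 7350)/(-2 - 350) = 1550 + (⅒)*(-50)*(-7382)/(-352) = 1550 + (⅒)*(-50)*(-1/352)*(-7382) = 1550 - 18455/176 = 254345/176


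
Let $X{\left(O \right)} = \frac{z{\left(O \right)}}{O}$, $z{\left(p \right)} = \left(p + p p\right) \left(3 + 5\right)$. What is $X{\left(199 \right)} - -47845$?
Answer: $49445$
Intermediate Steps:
$z{\left(p \right)} = 8 p + 8 p^{2}$ ($z{\left(p \right)} = \left(p + p^{2}\right) 8 = 8 p + 8 p^{2}$)
$X{\left(O \right)} = 8 + 8 O$ ($X{\left(O \right)} = \frac{8 O \left(1 + O\right)}{O} = 8 + 8 O$)
$X{\left(199 \right)} - -47845 = \left(8 + 8 \cdot 199\right) - -47845 = \left(8 + 1592\right) + 47845 = 1600 + 47845 = 49445$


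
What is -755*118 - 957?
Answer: -90047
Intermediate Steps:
-755*118 - 957 = -89090 - 957 = -90047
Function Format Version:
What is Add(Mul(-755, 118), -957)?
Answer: -90047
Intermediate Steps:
Add(Mul(-755, 118), -957) = Add(-89090, -957) = -90047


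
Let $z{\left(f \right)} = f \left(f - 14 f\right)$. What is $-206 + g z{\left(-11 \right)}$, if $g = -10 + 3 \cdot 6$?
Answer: $-12790$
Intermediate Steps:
$g = 8$ ($g = -10 + 18 = 8$)
$z{\left(f \right)} = - 13 f^{2}$ ($z{\left(f \right)} = f \left(- 13 f\right) = - 13 f^{2}$)
$-206 + g z{\left(-11 \right)} = -206 + 8 \left(- 13 \left(-11\right)^{2}\right) = -206 + 8 \left(\left(-13\right) 121\right) = -206 + 8 \left(-1573\right) = -206 - 12584 = -12790$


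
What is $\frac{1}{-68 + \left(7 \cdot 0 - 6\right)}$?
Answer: $- \frac{1}{74} \approx -0.013514$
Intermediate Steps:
$\frac{1}{-68 + \left(7 \cdot 0 - 6\right)} = \frac{1}{-68 + \left(0 - 6\right)} = \frac{1}{-68 - 6} = \frac{1}{-74} = - \frac{1}{74}$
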